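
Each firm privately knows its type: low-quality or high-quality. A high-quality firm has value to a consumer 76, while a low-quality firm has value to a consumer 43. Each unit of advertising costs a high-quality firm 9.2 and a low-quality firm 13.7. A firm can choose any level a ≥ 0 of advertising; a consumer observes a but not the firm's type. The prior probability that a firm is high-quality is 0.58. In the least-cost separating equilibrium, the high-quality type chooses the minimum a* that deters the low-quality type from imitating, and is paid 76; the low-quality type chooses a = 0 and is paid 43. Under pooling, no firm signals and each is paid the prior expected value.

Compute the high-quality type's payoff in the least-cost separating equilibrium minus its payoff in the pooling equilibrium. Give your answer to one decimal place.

-8.3

Least-cost separating signal: a* solves 43 = 76 − 13.7·a*, so a* = (76 − 43)/13.7 ≈ 2.4088.
High-quality type's separating payoff: 76 − 9.2 × a* = 76 − 9.2 × (76 − 43)/13.7 = 76 − 303.6/13.7 ≈ 53.839.
Pooling payoff: 0.58 × 76 + 0.42 × 43 = 62.14.
Difference: 53.839 − 62.14 = -8.301, i.e. -8.3 to one decimal place.
The high-quality type would prefer the pooling outcome.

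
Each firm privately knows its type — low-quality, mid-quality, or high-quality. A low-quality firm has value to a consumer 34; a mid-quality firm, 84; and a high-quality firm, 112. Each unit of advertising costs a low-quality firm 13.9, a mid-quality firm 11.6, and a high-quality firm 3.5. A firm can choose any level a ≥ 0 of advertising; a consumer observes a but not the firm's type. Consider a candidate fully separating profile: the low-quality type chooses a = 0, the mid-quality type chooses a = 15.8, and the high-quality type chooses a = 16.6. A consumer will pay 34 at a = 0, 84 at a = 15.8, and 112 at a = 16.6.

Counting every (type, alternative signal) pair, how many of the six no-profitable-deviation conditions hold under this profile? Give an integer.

High-quality (own payoff 112 − 3.5×16.6 = 53.9): to a=0 gives 34 → no gain ✓; to a=15.8 gives 84 − 3.5×15.8 = 28.7 → no gain ✓.
Mid-quality (own payoff 84 − 11.6×15.8 = -99.28): to a=0 gives 34 → profitable ✗; to a=16.6 gives 112 − 11.6×16.6 = -80.56 → profitable ✗.
Low-quality (own payoff 34): to a=15.8 gives 84 − 13.9×15.8 = -135.62 → no gain ✓; to a=16.6 gives 112 − 13.9×16.6 = -118.74 → no gain ✓.
4 of the 6 constraints hold; not an equilibrium.

4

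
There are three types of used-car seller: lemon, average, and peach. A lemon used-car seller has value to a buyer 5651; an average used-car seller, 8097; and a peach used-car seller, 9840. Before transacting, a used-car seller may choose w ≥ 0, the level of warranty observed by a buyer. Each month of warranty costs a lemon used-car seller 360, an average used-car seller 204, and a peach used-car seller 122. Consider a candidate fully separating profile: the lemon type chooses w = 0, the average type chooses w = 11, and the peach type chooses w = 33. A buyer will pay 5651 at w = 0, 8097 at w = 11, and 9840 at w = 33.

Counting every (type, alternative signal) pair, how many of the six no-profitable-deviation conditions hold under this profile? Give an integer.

Average (own payoff 8097 − 204×11 = 5853): to w=0 gives 5651 → no gain ✓; to w=33 gives 9840 − 204×33 = 3108 → no gain ✓.
Peach (own payoff 9840 − 122×33 = 5814): to w=0 gives 5651 → no gain ✓; to w=11 gives 8097 − 122×11 = 6755 → profitable ✗.
Lemon (own payoff 5651): to w=11 gives 8097 − 360×11 = 4137 → no gain ✓; to w=33 gives 9840 − 360×33 = -2040 → no gain ✓.
5 of the 6 constraints hold; not an equilibrium.

5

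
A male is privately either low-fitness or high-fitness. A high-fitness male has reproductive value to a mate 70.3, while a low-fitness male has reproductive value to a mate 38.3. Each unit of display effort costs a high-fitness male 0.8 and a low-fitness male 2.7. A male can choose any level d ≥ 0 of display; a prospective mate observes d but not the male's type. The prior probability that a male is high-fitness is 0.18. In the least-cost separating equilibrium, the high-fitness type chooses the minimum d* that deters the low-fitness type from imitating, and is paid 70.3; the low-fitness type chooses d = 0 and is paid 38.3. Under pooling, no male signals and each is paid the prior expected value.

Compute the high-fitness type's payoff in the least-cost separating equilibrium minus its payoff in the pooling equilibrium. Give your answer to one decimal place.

Least-cost separating signal: d* solves 38.3 = 70.3 − 2.7·d*, so d* = (70.3 − 38.3)/2.7 ≈ 11.8519.
High-fitness type's separating payoff: 70.3 − 0.8 × d* = 70.3 − 0.8 × (70.3 − 38.3)/2.7 = 70.3 − 25.6/2.7 ≈ 60.819.
Pooling payoff: 0.18 × 70.3 + 0.82 × 38.3 = 44.06.
Difference: 60.819 − 44.06 = 16.759, i.e. 16.8 to one decimal place.
The high-fitness type prefers to separate.

16.8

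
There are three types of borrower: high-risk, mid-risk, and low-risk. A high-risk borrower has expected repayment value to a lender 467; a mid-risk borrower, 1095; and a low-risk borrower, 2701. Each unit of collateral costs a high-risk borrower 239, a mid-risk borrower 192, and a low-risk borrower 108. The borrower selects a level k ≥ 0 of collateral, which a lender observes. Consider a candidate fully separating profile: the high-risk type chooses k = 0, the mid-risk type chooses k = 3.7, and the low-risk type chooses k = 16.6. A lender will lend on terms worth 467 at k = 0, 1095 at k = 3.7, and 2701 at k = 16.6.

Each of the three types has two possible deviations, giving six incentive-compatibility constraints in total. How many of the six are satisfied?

5

High-risk (own payoff 467): to k=3.7 gives 1095 − 239×3.7 = 210.7 → no gain ✓; to k=16.6 gives 2701 − 239×16.6 = -1266.4 → no gain ✓.
Low-risk (own payoff 2701 − 108×16.6 = 908.2): to k=0 gives 467 → no gain ✓; to k=3.7 gives 1095 − 108×3.7 = 695.4 → no gain ✓.
Mid-risk (own payoff 1095 − 192×3.7 = 384.6): to k=0 gives 467 → profitable ✗; to k=16.6 gives 2701 − 192×16.6 = -486.2 → no gain ✓.
5 of the 6 constraints hold; not an equilibrium.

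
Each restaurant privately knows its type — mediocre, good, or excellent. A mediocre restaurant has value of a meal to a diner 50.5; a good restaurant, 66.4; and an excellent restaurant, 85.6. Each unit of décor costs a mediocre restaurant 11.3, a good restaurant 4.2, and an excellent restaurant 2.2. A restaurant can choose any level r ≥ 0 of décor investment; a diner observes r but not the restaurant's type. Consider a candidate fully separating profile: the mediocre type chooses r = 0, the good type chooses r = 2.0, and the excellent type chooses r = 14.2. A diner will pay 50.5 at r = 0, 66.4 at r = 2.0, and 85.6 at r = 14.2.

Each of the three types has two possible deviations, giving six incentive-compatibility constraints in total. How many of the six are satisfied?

5

Excellent (own payoff 85.6 − 2.2×14.2 = 54.36): to r=0 gives 50.5 → no gain ✓; to r=2.0 gives 66.4 − 2.2×2.0 = 62 → profitable ✗.
Good (own payoff 66.4 − 4.2×2.0 = 58): to r=0 gives 50.5 → no gain ✓; to r=14.2 gives 85.6 − 4.2×14.2 = 25.96 → no gain ✓.
Mediocre (own payoff 50.5): to r=2.0 gives 66.4 − 11.3×2.0 = 43.8 → no gain ✓; to r=14.2 gives 85.6 − 11.3×14.2 = -74.86 → no gain ✓.
5 of the 6 constraints hold; not an equilibrium.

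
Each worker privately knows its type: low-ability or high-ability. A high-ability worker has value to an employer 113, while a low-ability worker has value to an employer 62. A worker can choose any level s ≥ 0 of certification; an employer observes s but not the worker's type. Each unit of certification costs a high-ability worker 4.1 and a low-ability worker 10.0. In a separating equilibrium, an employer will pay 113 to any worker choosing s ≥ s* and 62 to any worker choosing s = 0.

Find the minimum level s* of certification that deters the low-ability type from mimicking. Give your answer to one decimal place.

A low-ability worker choosing s = 0 receives 62.
Imitating at s* instead would pay 113 at cost 10.0·s*, netting 113 − 10.0·s*.
Indifference: 62 = 113 − 10.0·s*, so s* = (113 − 62) / 10.0 = 5.1.
At s* the low-ability type's incentive constraint just binds; the high-ability type strictly prefers s* since its per-unit cost is lower.

5.1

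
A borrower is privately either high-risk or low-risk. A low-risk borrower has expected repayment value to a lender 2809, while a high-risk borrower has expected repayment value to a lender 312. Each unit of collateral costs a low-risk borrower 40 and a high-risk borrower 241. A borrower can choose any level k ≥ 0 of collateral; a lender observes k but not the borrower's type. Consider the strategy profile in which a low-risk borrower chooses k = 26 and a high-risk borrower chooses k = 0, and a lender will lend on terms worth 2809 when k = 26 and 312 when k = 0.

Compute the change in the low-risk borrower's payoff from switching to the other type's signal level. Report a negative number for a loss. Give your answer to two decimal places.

Playing k = 26 the low-risk borrower receives 2809 − 40 × 26 = 1769.
Deviating to k = 0 yields 312 instead.
Gain from deviating: 312 − 1769 = -1457.00.
The gain is negative, so the low-risk type's incentive-compatibility constraint is satisfied.

-1457.00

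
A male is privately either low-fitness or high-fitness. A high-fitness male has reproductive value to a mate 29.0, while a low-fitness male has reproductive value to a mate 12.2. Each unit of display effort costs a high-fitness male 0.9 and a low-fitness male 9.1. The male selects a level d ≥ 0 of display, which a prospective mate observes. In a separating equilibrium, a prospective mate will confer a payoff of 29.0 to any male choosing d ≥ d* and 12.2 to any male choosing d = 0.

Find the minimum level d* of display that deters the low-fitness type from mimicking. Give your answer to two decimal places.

A low-fitness male choosing d = 0 receives 12.2.
Imitating at d* instead would pay 29.0 at cost 9.1·d*, netting 29.0 − 9.1·d*.
Indifference: 12.2 = 29.0 − 9.1·d*, so d* = (29.0 − 12.2) / 9.1 ≈ 1.85.
This is the low-fitness type's binding incentive-compatibility constraint; any d ≥ 1.85 sustains separation on that side.

1.85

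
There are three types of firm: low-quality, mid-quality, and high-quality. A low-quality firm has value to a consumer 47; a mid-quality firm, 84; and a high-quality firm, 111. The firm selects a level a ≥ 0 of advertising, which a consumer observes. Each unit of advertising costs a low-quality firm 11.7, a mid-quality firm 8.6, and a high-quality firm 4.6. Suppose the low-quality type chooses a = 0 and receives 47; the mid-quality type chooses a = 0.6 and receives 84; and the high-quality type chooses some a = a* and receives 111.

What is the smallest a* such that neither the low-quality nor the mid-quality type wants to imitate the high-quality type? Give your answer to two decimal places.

5.47

Mid-quality type (on-path payoff 84 − 8.6×0.6 = 78.84) won't mimic when 78.84 ≥ 111 − 8.6·a*, i.e. a* ≥ 3.74.
Low-quality type (on-path payoff 47) won't mimic when 47 ≥ 111 − 11.7·a*, i.e. a* ≥ 5.47.
Both must hold, so a* = max(5.47, 3.74) = 5.47. The low-quality type's constraint binds.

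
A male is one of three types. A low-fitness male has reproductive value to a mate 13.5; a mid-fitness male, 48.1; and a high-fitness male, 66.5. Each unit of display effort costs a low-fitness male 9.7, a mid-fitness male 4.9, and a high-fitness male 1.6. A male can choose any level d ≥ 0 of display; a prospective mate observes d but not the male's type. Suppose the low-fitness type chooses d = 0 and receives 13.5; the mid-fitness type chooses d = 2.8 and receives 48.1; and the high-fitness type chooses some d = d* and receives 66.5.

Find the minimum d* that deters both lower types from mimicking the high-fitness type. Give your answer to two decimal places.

6.56

Low-fitness type (on-path payoff 13.5) won't mimic when 13.5 ≥ 66.5 − 9.7·d*, i.e. d* ≥ 5.46.
Mid-fitness type (on-path payoff 48.1 − 4.9×2.8 = 34.38) won't mimic when 34.38 ≥ 66.5 − 4.9·d*, i.e. d* ≥ 6.56.
Both must hold, so d* = max(5.46, 6.56) = 6.56. The mid-fitness type's constraint binds.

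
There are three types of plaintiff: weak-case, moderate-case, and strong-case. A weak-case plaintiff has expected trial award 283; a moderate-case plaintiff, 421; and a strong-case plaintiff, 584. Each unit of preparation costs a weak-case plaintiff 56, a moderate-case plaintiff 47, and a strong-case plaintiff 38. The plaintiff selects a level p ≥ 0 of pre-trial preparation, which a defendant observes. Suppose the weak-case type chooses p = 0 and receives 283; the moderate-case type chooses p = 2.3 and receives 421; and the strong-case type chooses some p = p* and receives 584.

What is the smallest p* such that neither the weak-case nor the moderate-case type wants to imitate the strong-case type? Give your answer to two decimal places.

Weak-case type (on-path payoff 283) won't mimic when 283 ≥ 584 − 56·p*, i.e. p* ≥ 5.38.
Moderate-case type (on-path payoff 421 − 47×2.3 = 312.9) won't mimic when 312.9 ≥ 584 − 47·p*, i.e. p* ≥ 5.77.
Both must hold, so p* = max(5.38, 5.77) = 5.77. The moderate-case type's constraint binds.

5.77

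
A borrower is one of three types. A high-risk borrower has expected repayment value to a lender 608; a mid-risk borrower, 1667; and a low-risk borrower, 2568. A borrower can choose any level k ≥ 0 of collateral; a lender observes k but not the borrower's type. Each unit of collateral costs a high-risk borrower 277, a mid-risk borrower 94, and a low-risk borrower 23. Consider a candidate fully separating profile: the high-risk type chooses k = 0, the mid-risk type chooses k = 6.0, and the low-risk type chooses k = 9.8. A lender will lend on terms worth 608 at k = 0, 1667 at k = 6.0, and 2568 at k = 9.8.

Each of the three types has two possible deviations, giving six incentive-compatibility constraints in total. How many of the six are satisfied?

Low-risk (own payoff 2568 − 23×9.8 = 2342.6): to k=0 gives 608 → no gain ✓; to k=6.0 gives 1667 − 23×6.0 = 1529 → no gain ✓.
High-risk (own payoff 608): to k=6.0 gives 1667 − 277×6.0 = 5 → no gain ✓; to k=9.8 gives 2568 − 277×9.8 = -146.6 → no gain ✓.
Mid-risk (own payoff 1667 − 94×6.0 = 1103): to k=0 gives 608 → no gain ✓; to k=9.8 gives 2568 − 94×9.8 = 1646.8 → profitable ✗.
5 of the 6 constraints hold; not an equilibrium.

5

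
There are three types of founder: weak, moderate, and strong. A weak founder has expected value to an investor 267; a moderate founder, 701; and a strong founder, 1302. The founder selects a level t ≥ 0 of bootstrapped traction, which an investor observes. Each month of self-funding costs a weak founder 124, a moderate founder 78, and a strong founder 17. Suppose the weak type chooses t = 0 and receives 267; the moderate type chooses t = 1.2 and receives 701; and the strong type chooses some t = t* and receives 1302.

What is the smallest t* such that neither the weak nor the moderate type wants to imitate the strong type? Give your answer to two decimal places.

8.91

Moderate type (on-path payoff 701 − 78×1.2 = 607.4) won't mimic when 607.4 ≥ 1302 − 78·t*, i.e. t* ≥ 8.91.
Weak type (on-path payoff 267) won't mimic when 267 ≥ 1302 − 124·t*, i.e. t* ≥ 8.35.
Both must hold, so t* = max(8.35, 8.91) = 8.91. The moderate type's constraint binds.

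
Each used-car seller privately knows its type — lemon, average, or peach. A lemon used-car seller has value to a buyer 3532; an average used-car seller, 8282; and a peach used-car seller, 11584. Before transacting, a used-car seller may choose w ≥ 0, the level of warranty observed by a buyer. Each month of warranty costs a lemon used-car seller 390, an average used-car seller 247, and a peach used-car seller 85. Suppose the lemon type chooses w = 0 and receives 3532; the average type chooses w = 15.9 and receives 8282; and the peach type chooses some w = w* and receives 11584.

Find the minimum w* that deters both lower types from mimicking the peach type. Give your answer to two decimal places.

29.27

Average type (on-path payoff 8282 − 247×15.9 = 4354.7) won't mimic when 4354.7 ≥ 11584 − 247·w*, i.e. w* ≥ 29.27.
Lemon type (on-path payoff 3532) won't mimic when 3532 ≥ 11584 − 390·w*, i.e. w* ≥ 20.65.
Both must hold, so w* = max(20.65, 29.27) = 29.27. The average type's constraint binds.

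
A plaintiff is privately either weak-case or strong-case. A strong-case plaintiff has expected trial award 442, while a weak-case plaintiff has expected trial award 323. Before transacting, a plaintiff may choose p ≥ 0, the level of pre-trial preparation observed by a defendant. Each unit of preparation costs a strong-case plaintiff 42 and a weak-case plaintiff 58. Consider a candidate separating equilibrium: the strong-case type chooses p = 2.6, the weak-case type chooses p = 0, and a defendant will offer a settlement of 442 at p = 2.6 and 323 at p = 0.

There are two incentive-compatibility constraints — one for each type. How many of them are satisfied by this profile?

2

Strong-case type: signal → 442 − 42 × 2.6 = 332.8; deviate to 0 → 323. IC holds (332.8 ≥ 323).
Weak-case type: stay at 0 → 323; mimic → 442 − 58 × 2.6 = 291.2. IC holds (323 ≥ 291.2).
2 of 2 constraints hold, so this is a separating equilibrium.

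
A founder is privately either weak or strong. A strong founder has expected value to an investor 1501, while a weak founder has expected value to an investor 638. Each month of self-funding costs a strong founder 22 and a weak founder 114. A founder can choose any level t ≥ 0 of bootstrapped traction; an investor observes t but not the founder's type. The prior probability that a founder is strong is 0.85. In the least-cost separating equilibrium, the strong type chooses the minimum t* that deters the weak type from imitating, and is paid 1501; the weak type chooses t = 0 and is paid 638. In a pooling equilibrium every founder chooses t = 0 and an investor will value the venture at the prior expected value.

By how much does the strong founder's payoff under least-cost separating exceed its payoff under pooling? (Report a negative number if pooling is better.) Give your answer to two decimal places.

Least-cost separating signal: t* solves 638 = 1501 − 114·t*, so t* = (1501 − 638)/114 ≈ 7.5702.
Strong type's separating payoff: 1501 − 22 × t* = 1501 − 22 × (1501 − 638)/114 = 1501 − 18986/114 ≈ 1334.4561.
Pooling payoff: 0.85 × 1501 + 0.15 × 638 = 1371.55.
Difference: 1334.4561 − 1371.55 = -37.0939, i.e. -37.09 to two decimal places.
The strong type would prefer the pooling outcome.

-37.09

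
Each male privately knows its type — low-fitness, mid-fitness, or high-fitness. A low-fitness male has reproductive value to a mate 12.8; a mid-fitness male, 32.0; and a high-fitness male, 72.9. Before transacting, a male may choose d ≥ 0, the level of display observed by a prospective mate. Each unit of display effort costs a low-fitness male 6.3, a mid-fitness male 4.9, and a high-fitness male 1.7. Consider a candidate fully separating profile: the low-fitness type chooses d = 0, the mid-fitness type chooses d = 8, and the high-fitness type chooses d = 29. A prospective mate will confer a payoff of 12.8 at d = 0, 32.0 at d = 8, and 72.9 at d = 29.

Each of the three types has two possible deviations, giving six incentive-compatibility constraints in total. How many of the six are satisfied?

Low-fitness (own payoff 12.8): to d=8 gives 32.0 − 6.3×8 = -18.4 → no gain ✓; to d=29 gives 72.9 − 6.3×29 = -109.8 → no gain ✓.
Mid-fitness (own payoff 32.0 − 4.9×8 = -7.2): to d=0 gives 12.8 → profitable ✗; to d=29 gives 72.9 − 4.9×29 = -69.2 → no gain ✓.
High-fitness (own payoff 72.9 − 1.7×29 = 23.6): to d=0 gives 12.8 → no gain ✓; to d=8 gives 32.0 − 1.7×8 = 18.4 → no gain ✓.
5 of the 6 constraints hold; not an equilibrium.

5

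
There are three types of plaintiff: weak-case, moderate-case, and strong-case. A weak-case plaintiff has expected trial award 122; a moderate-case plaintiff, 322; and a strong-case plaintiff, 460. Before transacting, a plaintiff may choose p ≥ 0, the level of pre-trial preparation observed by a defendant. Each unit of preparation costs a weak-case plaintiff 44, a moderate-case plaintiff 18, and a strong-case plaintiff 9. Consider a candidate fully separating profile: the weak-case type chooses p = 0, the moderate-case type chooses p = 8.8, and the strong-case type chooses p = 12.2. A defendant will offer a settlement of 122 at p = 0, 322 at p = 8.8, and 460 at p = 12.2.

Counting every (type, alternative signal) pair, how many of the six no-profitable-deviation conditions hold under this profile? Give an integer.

5

Moderate-case (own payoff 322 − 18×8.8 = 163.6): to p=0 gives 122 → no gain ✓; to p=12.2 gives 460 − 18×12.2 = 240.4 → profitable ✗.
Strong-case (own payoff 460 − 9×12.2 = 350.2): to p=0 gives 122 → no gain ✓; to p=8.8 gives 322 − 9×8.8 = 242.8 → no gain ✓.
Weak-case (own payoff 122): to p=8.8 gives 322 − 44×8.8 = -65.2 → no gain ✓; to p=12.2 gives 460 − 44×12.2 = -76.8 → no gain ✓.
5 of the 6 constraints hold; not an equilibrium.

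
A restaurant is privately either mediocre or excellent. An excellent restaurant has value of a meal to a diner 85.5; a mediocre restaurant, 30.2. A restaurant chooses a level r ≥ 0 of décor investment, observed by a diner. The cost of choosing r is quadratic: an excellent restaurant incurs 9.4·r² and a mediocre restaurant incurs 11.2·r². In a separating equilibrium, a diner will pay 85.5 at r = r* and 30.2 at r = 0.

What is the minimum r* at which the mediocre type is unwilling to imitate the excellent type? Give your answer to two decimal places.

2.22

The mediocre type at r = 0 receives 30.2; imitating at r* yields 85.5 − 11.2·r*².
Indifference: 30.2 = 85.5 − 11.2·r*², so r*² = (85.5 − 30.2) / 11.2 = 4.9375.
r* = √4.9375 ≈ 2.22.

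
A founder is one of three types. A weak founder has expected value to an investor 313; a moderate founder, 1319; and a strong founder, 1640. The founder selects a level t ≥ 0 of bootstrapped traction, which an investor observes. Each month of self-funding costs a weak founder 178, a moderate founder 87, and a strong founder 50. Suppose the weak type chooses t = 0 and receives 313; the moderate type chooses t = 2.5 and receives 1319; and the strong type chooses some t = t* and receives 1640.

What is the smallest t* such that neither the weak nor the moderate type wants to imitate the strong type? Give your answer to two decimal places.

7.46

Moderate type (on-path payoff 1319 − 87×2.5 = 1101.5) won't mimic when 1101.5 ≥ 1640 − 87·t*, i.e. t* ≥ 6.19.
Weak type (on-path payoff 313) won't mimic when 313 ≥ 1640 − 178·t*, i.e. t* ≥ 7.46.
Both must hold, so t* = max(7.46, 6.19) = 7.46. The weak type's constraint binds.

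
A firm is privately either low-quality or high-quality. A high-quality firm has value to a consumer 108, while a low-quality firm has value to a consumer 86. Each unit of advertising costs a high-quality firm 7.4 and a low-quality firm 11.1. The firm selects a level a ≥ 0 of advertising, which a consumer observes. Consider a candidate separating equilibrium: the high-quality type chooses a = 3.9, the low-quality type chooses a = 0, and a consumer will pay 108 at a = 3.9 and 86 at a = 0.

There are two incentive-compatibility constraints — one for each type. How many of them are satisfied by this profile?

Low-quality type: stay at 0 → 86; mimic → 108 − 11.1 × 3.9 = 64.71. IC holds (86 ≥ 64.71).
High-quality type: signal → 108 − 7.4 × 3.9 = 79.14; deviate to 0 → 86. IC fails (79.14 < 86).
1 of 2 constraints hold, so this profile is not an equilibrium.

1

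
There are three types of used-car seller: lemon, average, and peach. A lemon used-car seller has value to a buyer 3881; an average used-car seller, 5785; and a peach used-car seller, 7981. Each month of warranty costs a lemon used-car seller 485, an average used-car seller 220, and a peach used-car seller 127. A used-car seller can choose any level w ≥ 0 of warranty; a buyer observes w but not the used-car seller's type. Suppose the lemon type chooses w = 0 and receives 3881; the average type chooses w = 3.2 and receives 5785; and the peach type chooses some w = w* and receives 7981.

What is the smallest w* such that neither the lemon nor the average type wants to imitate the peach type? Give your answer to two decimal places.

Average type (on-path payoff 5785 − 220×3.2 = 5081) won't mimic when 5081 ≥ 7981 − 220·w*, i.e. w* ≥ 13.18.
Lemon type (on-path payoff 3881) won't mimic when 3881 ≥ 7981 − 485·w*, i.e. w* ≥ 8.45.
Both must hold, so w* = max(8.45, 13.18) = 13.18. The average type's constraint binds.

13.18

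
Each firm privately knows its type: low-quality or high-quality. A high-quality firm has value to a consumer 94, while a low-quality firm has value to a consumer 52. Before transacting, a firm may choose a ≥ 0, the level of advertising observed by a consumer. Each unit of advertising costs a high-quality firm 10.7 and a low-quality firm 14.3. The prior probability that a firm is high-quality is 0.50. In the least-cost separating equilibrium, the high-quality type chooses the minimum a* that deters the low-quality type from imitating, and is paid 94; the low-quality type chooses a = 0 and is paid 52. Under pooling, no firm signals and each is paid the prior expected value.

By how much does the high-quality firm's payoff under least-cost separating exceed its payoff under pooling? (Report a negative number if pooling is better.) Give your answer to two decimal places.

Least-cost separating signal: a* solves 52 = 94 − 14.3·a*, so a* = (94 − 52)/14.3 ≈ 2.9371.
High-quality type's separating payoff: 94 − 10.7 × a* = 94 − 10.7 × (94 − 52)/14.3 = 94 − 449.4/14.3 ≈ 62.5734.
Pooling payoff: 0.50 × 94 + 0.50 × 52 = 73.
Difference: 62.5734 − 73 = -10.4266, i.e. -10.43 to two decimal places.
The high-quality type would prefer the pooling outcome.

-10.43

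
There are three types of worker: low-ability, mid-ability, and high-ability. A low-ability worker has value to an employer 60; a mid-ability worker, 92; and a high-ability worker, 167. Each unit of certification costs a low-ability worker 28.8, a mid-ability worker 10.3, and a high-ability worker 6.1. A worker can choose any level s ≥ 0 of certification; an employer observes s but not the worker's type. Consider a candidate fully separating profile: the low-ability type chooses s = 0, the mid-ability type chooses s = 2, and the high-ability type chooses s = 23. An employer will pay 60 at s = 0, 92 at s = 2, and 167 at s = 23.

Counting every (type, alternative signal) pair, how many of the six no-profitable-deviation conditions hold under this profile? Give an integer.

4

High-ability (own payoff 167 − 6.1×23 = 26.7): to s=0 gives 60 → profitable ✗; to s=2 gives 92 − 6.1×2 = 79.8 → profitable ✗.
Mid-ability (own payoff 92 − 10.3×2 = 71.4): to s=0 gives 60 → no gain ✓; to s=23 gives 167 − 10.3×23 = -69.9 → no gain ✓.
Low-ability (own payoff 60): to s=2 gives 92 − 28.8×2 = 34.4 → no gain ✓; to s=23 gives 167 − 28.8×23 = -495.4 → no gain ✓.
4 of the 6 constraints hold; not an equilibrium.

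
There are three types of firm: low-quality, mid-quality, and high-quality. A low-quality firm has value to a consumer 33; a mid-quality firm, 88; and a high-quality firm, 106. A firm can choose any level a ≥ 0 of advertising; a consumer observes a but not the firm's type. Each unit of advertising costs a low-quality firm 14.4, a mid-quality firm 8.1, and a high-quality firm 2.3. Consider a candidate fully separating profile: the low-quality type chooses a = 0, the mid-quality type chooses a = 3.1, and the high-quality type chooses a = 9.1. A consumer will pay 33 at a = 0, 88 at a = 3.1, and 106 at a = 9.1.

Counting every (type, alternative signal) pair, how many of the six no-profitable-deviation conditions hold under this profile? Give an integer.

5

Low-quality (own payoff 33): to a=3.1 gives 88 − 14.4×3.1 = 43.36 → profitable ✗; to a=9.1 gives 106 − 14.4×9.1 = -25.04 → no gain ✓.
Mid-quality (own payoff 88 − 8.1×3.1 = 62.89): to a=0 gives 33 → no gain ✓; to a=9.1 gives 106 − 8.1×9.1 = 32.29 → no gain ✓.
High-quality (own payoff 106 − 2.3×9.1 = 85.07): to a=0 gives 33 → no gain ✓; to a=3.1 gives 88 − 2.3×3.1 = 80.87 → no gain ✓.
5 of the 6 constraints hold; not an equilibrium.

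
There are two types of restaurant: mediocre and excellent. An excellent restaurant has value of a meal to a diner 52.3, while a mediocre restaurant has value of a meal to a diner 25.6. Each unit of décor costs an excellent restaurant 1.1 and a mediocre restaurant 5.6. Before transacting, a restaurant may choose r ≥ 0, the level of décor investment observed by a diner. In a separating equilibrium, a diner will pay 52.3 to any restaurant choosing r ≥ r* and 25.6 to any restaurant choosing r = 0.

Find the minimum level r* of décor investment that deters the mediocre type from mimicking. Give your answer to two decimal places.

A mediocre restaurant choosing r = 0 receives 25.6.
Imitating at r* instead would pay 52.3 at cost 5.6·r*, netting 52.3 − 5.6·r*.
Indifference: 25.6 = 52.3 − 5.6·r*, so r* = (52.3 − 25.6) / 5.6 ≈ 4.77.
At r* the mediocre type's incentive constraint just binds; the excellent type strictly prefers r* since its per-unit cost is lower.

4.77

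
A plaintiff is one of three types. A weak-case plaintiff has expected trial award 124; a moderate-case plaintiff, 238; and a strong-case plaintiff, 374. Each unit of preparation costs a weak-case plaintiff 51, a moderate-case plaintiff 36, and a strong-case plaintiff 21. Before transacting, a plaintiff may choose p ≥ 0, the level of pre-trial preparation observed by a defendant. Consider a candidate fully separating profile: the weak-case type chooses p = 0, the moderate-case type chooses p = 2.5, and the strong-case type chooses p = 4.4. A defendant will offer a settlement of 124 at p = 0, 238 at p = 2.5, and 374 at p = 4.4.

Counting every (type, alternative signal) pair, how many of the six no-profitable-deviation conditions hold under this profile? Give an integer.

Strong-case (own payoff 374 − 21×4.4 = 281.6): to p=0 gives 124 → no gain ✓; to p=2.5 gives 238 − 21×2.5 = 185.5 → no gain ✓.
Moderate-case (own payoff 238 − 36×2.5 = 148): to p=0 gives 124 → no gain ✓; to p=4.4 gives 374 − 36×4.4 = 215.6 → profitable ✗.
Weak-case (own payoff 124): to p=2.5 gives 238 − 51×2.5 = 110.5 → no gain ✓; to p=4.4 gives 374 − 51×4.4 = 149.6 → profitable ✗.
4 of the 6 constraints hold; not an equilibrium.

4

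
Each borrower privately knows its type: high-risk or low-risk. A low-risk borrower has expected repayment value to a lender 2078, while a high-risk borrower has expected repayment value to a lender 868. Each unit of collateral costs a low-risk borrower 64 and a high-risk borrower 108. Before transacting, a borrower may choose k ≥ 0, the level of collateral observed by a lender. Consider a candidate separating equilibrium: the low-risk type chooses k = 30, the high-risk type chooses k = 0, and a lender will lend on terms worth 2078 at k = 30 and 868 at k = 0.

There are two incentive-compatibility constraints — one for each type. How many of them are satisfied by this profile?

1

Low-risk type: signal → 2078 − 64 × 30 = 158; deviate to 0 → 868. IC fails (158 < 868).
High-risk type: stay at 0 → 868; mimic → 2078 − 108 × 30 = -1162. IC holds (868 ≥ -1162).
1 of 2 constraints hold, so this profile is not an equilibrium.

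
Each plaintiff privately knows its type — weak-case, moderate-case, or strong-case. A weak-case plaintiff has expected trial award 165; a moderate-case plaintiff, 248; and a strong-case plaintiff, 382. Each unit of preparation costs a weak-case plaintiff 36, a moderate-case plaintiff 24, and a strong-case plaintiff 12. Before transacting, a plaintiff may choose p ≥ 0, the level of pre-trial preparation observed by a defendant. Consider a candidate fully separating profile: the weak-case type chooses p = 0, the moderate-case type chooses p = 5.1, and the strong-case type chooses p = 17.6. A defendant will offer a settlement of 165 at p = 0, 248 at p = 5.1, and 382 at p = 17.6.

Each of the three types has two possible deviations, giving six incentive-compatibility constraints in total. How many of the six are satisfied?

Weak-case (own payoff 165): to p=5.1 gives 248 − 36×5.1 = 64.4 → no gain ✓; to p=17.6 gives 382 − 36×17.6 = -251.6 → no gain ✓.
Moderate-case (own payoff 248 − 24×5.1 = 125.6): to p=0 gives 165 → profitable ✗; to p=17.6 gives 382 − 24×17.6 = -40.4 → no gain ✓.
Strong-case (own payoff 382 − 12×17.6 = 170.8): to p=0 gives 165 → no gain ✓; to p=5.1 gives 248 − 12×5.1 = 186.8 → profitable ✗.
4 of the 6 constraints hold; not an equilibrium.

4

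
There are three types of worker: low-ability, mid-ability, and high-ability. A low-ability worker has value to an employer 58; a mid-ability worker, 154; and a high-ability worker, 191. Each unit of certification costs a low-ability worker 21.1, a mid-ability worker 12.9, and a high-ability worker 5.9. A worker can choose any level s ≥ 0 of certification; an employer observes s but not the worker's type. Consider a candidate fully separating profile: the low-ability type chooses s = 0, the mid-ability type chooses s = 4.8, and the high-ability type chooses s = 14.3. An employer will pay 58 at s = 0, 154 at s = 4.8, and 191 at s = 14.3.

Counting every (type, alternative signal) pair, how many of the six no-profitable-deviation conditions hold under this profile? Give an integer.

Mid-ability (own payoff 154 − 12.9×4.8 = 92.08): to s=0 gives 58 → no gain ✓; to s=14.3 gives 191 − 12.9×14.3 = 6.53 → no gain ✓.
High-ability (own payoff 191 − 5.9×14.3 = 106.63): to s=0 gives 58 → no gain ✓; to s=4.8 gives 154 − 5.9×4.8 = 125.68 → profitable ✗.
Low-ability (own payoff 58): to s=4.8 gives 154 − 21.1×4.8 = 52.72 → no gain ✓; to s=14.3 gives 191 − 21.1×14.3 = -110.73 → no gain ✓.
5 of the 6 constraints hold; not an equilibrium.

5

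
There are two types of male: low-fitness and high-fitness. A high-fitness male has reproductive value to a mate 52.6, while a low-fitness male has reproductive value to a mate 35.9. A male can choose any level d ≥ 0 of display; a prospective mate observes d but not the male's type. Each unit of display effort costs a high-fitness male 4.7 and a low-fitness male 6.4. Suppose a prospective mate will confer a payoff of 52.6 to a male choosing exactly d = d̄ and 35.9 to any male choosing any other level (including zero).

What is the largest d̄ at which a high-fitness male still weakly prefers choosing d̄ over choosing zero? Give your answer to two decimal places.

Choosing d̄ yields the high-fitness type 52.6 − 4.7·d̄; choosing zero yields 35.9.
The high-fitness type is indifferent at 52.6 − 4.7·d̄ = 35.9, i.e. d̄ = (52.6 − 35.9) / 4.7 ≈ 3.55.
For any d̄ above 3.55 the high-fitness type would rather pool at zero, so separation collapses.

3.55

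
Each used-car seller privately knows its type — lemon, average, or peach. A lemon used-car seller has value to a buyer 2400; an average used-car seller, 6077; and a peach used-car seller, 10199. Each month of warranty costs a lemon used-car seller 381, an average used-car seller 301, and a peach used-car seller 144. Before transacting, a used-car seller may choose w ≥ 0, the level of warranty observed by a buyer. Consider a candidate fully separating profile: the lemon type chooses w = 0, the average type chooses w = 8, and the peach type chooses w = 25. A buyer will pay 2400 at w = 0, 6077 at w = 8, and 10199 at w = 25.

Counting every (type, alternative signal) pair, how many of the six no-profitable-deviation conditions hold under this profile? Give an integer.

5

Lemon (own payoff 2400): to w=8 gives 6077 − 381×8 = 3029 → profitable ✗; to w=25 gives 10199 − 381×25 = 674 → no gain ✓.
Peach (own payoff 10199 − 144×25 = 6599): to w=0 gives 2400 → no gain ✓; to w=8 gives 6077 − 144×8 = 4925 → no gain ✓.
Average (own payoff 6077 − 301×8 = 3669): to w=0 gives 2400 → no gain ✓; to w=25 gives 10199 − 301×25 = 2674 → no gain ✓.
5 of the 6 constraints hold; not an equilibrium.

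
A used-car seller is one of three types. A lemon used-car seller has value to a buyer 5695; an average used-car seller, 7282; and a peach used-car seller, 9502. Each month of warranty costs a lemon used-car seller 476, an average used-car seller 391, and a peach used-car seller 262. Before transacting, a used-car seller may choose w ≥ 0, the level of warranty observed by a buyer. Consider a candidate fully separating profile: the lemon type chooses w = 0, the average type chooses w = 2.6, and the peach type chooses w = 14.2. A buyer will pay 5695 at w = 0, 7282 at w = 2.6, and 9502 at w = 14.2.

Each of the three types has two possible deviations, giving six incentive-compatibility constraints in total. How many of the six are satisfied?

4

Lemon (own payoff 5695): to w=2.6 gives 7282 − 476×2.6 = 6044.4 → profitable ✗; to w=14.2 gives 9502 − 476×14.2 = 2742.8 → no gain ✓.
Average (own payoff 7282 − 391×2.6 = 6265.4): to w=0 gives 5695 → no gain ✓; to w=14.2 gives 9502 − 391×14.2 = 3949.8 → no gain ✓.
Peach (own payoff 9502 − 262×14.2 = 5781.6): to w=0 gives 5695 → no gain ✓; to w=2.6 gives 7282 − 262×2.6 = 6600.8 → profitable ✗.
4 of the 6 constraints hold; not an equilibrium.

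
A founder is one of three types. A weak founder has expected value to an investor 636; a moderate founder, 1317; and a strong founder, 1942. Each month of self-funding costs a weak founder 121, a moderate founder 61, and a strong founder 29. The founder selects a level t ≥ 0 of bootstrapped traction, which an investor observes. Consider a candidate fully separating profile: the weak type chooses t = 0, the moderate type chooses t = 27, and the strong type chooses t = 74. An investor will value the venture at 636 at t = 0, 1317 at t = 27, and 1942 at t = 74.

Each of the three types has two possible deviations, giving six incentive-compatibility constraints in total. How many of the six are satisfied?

Moderate (own payoff 1317 − 61×27 = -330): to t=0 gives 636 → profitable ✗; to t=74 gives 1942 − 61×74 = -2572 → no gain ✓.
Weak (own payoff 636): to t=27 gives 1317 − 121×27 = -1950 → no gain ✓; to t=74 gives 1942 − 121×74 = -7012 → no gain ✓.
Strong (own payoff 1942 − 29×74 = -204): to t=0 gives 636 → profitable ✗; to t=27 gives 1317 − 29×27 = 534 → profitable ✗.
3 of the 6 constraints hold; not an equilibrium.

3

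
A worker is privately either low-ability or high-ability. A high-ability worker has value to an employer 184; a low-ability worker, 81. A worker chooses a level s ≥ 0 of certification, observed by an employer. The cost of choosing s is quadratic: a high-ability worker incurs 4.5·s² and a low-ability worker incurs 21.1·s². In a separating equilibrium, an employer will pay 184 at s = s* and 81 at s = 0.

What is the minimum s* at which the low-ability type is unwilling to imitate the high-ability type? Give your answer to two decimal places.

2.21

The low-ability type at s = 0 receives 81; imitating at s* yields 184 − 21.1·s*².
Indifference: 81 = 184 − 21.1·s*², so s*² = (184 − 81) / 21.1 ≈ 4.8815.
s* = √4.8815 ≈ 2.21.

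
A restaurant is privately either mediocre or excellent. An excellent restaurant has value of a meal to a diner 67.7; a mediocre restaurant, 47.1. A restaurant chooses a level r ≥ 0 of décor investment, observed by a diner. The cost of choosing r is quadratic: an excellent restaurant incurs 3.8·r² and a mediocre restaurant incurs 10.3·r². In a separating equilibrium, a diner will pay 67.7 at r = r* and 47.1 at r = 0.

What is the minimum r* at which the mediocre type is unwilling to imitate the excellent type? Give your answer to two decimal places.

1.41

The mediocre type at r = 0 receives 47.1; imitating at r* yields 67.7 − 10.3·r*².
Indifference: 47.1 = 67.7 − 10.3·r*², so r*² = (67.7 − 47.1) / 10.3 = 2.
r* = √2 ≈ 1.41.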